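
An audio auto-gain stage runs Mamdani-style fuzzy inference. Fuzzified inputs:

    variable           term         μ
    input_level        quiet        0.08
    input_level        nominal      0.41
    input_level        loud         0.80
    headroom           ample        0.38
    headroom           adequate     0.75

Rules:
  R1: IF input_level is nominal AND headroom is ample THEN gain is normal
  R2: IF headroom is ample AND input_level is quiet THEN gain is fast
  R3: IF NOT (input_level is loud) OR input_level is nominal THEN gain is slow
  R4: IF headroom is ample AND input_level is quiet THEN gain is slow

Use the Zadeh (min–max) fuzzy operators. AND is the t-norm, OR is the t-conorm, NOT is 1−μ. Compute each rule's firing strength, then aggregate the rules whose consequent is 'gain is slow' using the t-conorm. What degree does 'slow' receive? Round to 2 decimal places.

0.41

R1: nominal=0.41, ample=0.38; AND[min(a, b)] → w = 0.38
R2: ample=0.38, quiet=0.08; AND[min(a, b)] → w = 0.08
R3: ¬loud=1−0.80=0.20, nominal=0.41; OR[max(a, b)] → w = 0.41
R4: ample=0.38, quiet=0.08; AND[min(a, b)] → w = 0.08
Rules with consequent 'slow': {R3, R4} → strengths 0.41, 0.08
Aggregate via t-conorm [max(a, b)]: 0.41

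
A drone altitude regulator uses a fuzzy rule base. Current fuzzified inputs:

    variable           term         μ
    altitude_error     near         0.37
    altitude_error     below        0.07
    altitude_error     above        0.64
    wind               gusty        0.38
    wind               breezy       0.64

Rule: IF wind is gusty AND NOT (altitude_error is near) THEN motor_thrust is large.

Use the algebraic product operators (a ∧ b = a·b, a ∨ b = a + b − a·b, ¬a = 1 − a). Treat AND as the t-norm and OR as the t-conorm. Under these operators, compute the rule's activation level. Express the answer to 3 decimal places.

firing strength: gusty=0.38, ¬near=1−0.37=0.63; AND[a·b] → w = 0.2394

0.239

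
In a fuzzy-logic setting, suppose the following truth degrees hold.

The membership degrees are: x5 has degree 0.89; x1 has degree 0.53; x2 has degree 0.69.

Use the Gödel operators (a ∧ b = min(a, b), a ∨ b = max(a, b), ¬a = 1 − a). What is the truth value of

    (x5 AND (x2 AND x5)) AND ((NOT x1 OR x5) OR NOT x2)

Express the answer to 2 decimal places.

0.69

x2 AND x5 = min(a, b) on (0.69, 0.89) = 0.69
x5 AND (x2 AND x5) = min(a, b) on (0.89, 0.69) = 0.69
NOT x1 = 1 − 0.53 = 0.47
NOT x1 OR x5 = max(a, b) on (0.47, 0.89) = 0.89
NOT x2 = 1 − 0.69 = 0.31
(NOT x1 OR x5) OR NOT x2 = max(a, b) on (0.89, 0.31) = 0.89
(x5 AND (x2 AND x5)) AND ((NOT x1 OR x5) OR NOT x2) = min(a, b) on (0.69, 0.89) = 0.69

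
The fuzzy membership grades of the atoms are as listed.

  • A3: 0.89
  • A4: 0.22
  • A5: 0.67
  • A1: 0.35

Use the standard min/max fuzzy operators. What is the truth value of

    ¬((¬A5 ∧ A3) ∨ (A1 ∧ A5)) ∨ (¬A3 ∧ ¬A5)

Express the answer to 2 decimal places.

¬A5 = 1 − 0.67 = 0.33
¬A5 ∧ A3 = min(a, b) on (0.33, 0.89) = 0.33
A1 ∧ A5 = min(a, b) on (0.35, 0.67) = 0.35
(¬A5 ∧ A3) ∨ (A1 ∧ A5) = max(a, b) on (0.33, 0.35) = 0.35
¬((¬A5 ∧ A3) ∨ (A1 ∧ A5)) = 1 − 0.35 = 0.65
¬A3 = 1 − 0.89 = 0.11
¬A5 = 1 − 0.67 = 0.33
¬A3 ∧ ¬A5 = min(a, b) on (0.11, 0.33) = 0.11
¬((¬A5 ∧ A3) ∨ (A1 ∧ A5)) ∨ (¬A3 ∧ ¬A5) = max(a, b) on (0.65, 0.11) = 0.65

0.65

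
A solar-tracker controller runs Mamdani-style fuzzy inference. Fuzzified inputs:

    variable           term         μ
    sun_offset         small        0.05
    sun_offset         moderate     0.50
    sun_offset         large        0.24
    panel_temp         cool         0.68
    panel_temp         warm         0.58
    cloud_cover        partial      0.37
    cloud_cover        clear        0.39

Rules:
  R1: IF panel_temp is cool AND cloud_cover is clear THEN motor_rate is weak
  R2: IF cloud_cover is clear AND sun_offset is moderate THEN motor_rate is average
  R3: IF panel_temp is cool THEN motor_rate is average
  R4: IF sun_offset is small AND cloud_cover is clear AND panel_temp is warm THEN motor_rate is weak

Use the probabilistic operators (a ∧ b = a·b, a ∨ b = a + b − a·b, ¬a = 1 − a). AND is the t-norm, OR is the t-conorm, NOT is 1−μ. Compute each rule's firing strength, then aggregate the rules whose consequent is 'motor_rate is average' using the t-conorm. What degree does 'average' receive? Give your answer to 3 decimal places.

R1: cool=0.68, clear=0.39; AND[a·b] → w = 0.2652
R2: clear=0.39, moderate=0.50; AND[a·b] → w = 0.1950
R3: cool=0.68 → w = 0.6800
R4: small=0.05, clear=0.39, warm=0.58; AND[a·b] → w = 0.0113
Rules with consequent 'average': {R2, R3} → strengths 0.1950, 0.6800
Aggregate via t-conorm [a + b − a·b]: 0.7424

0.742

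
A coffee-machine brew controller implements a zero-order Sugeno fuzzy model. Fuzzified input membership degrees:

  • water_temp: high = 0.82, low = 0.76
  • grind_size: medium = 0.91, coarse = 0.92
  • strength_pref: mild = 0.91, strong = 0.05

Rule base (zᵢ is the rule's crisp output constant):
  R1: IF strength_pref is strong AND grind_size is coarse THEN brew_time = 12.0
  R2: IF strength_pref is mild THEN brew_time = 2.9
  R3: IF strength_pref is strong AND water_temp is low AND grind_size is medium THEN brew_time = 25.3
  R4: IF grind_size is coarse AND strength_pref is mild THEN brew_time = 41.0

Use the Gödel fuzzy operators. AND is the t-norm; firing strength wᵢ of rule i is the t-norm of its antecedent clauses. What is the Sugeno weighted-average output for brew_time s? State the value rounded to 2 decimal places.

21.78

R1 (z=12.0): strong=0.05, coarse=0.92; AND[min(a, b)] → w = 0.05
R2 (z=2.9): mild=0.91 → w = 0.91
R3 (z=25.3): strong=0.05, low=0.76, medium=0.91; AND[min(a, b)] → w = 0.05
R4 (z=41.0): coarse=0.92, mild=0.91; AND[min(a, b)] → w = 0.91
Weighted average = (0.05·12.0 + 0.91·2.9 + 0.05·25.3 + 0.91·41.0) / (0.05 + 0.91 + 0.05 + 0.91)
  = 41.8140 / 1.9200 = 21.78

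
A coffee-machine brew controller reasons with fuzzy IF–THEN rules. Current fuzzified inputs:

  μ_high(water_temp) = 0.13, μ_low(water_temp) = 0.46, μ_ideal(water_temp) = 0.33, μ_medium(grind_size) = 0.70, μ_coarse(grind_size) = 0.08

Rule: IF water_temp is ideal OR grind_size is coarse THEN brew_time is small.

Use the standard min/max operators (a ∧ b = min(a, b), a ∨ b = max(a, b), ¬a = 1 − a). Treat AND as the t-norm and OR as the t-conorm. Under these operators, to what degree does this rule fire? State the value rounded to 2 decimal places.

firing strength: ideal=0.33, coarse=0.08; OR[max(a, b)] → w = 0.33

0.33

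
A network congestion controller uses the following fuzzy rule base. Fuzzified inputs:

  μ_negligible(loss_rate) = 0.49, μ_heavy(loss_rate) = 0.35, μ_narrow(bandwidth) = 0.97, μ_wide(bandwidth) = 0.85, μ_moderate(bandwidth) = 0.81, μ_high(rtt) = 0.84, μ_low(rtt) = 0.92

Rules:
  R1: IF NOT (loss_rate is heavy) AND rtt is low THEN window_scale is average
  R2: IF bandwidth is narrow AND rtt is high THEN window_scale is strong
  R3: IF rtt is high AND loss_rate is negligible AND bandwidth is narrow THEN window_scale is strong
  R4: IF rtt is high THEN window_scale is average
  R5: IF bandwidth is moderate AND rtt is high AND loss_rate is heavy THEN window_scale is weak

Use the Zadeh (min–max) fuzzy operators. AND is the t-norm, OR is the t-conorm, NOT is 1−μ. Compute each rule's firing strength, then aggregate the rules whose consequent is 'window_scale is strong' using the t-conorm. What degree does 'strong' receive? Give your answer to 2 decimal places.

0.84

R1: ¬heavy=1−0.35=0.65, low=0.92; AND[min(a, b)] → w = 0.65
R2: narrow=0.97, high=0.84; AND[min(a, b)] → w = 0.84
R3: high=0.84, negligible=0.49, narrow=0.97; AND[min(a, b)] → w = 0.49
R4: high=0.84 → w = 0.84
R5: moderate=0.81, high=0.84, heavy=0.35; AND[min(a, b)] → w = 0.35
Rules with consequent 'strong': {R2, R3} → strengths 0.84, 0.49
Aggregate via t-conorm [max(a, b)]: 0.84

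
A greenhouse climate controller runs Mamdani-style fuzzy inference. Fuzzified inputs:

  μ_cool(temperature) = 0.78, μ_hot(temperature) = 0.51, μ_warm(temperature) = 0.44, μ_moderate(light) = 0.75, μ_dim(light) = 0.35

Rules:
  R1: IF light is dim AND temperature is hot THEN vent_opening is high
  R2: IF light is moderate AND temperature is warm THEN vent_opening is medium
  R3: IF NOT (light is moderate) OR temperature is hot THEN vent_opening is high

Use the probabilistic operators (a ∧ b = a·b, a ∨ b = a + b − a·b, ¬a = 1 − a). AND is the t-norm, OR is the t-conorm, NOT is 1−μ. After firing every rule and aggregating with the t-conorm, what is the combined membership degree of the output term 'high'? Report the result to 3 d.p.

R1: dim=0.35, hot=0.51; AND[a·b] → w = 0.1785
R2: moderate=0.75, warm=0.44; AND[a·b] → w = 0.3300
R3: ¬moderate=1−0.75=0.25, hot=0.51; OR[a + b − a·b] → w = 0.6325
Rules with consequent 'high': {R1, R3} → strengths 0.1785, 0.6325
Aggregate via t-conorm [a + b − a·b]: 0.6981

0.698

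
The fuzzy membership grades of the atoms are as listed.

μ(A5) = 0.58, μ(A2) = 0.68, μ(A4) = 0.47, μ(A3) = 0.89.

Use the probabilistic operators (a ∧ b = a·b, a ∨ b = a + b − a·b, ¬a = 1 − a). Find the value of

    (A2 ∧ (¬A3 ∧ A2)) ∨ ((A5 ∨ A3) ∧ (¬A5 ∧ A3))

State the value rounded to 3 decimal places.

¬A3 = 1 − 0.8900 = 0.1100
¬A3 ∧ A2 = a·b on (0.1100, 0.6800) = 0.0748
A2 ∧ (¬A3 ∧ A2) = a·b on (0.6800, 0.0748) = 0.0509
A5 ∨ A3 = a + b − a·b on (0.5800, 0.8900) = 0.9538
¬A5 = 1 − 0.5800 = 0.4200
¬A5 ∧ A3 = a·b on (0.4200, 0.8900) = 0.3738
(A5 ∨ A3) ∧ (¬A5 ∧ A3) = a·b on (0.9538, 0.3738) = 0.3565
(A2 ∧ (¬A3 ∧ A2)) ∨ ((A5 ∨ A3) ∧ (¬A5 ∧ A3)) = a + b − a·b on (0.0509, 0.3565) = 0.3893

0.389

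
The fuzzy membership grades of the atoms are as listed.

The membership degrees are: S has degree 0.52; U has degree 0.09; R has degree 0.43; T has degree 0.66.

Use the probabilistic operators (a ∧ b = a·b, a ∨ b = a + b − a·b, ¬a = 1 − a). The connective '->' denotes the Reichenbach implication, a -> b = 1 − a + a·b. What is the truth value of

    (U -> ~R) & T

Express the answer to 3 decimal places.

~R = 1 − 0.4300 = 0.5700
U -> ~R  [Reichenbach: 1 − a + a·b] with a=0.0900, b=0.5700 → 0.9613
(U -> ~R) & T = a·b on (0.9613, 0.6600) = 0.6345

0.634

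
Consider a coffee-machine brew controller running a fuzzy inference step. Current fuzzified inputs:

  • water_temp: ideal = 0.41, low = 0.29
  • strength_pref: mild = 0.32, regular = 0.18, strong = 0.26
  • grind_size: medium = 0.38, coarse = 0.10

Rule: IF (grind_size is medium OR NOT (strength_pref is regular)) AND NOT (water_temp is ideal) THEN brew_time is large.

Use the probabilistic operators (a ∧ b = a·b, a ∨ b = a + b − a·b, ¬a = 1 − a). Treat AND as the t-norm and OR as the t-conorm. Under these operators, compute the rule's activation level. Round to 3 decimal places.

firing strength: (medium=0.38 OR ¬regular=1−0.18=0.82) = 0.8884; AND[a·b] with ¬ideal=1−0.41=0.59 → w = 0.5242

0.524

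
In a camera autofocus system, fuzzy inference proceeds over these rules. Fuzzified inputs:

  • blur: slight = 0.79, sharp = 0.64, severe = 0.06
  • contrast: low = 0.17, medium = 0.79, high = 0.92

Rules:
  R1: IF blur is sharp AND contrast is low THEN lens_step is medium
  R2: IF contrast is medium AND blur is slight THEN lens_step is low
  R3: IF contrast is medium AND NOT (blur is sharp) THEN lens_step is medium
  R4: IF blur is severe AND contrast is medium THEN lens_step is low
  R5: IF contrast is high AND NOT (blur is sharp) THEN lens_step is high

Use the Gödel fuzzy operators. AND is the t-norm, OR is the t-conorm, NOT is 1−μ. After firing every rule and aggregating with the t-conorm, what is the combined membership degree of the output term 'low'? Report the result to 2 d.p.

0.79

R1: sharp=0.64, low=0.17; AND[min(a, b)] → w = 0.17
R2: medium=0.79, slight=0.79; AND[min(a, b)] → w = 0.79
R3: medium=0.79, ¬sharp=1−0.64=0.36; AND[min(a, b)] → w = 0.36
R4: severe=0.06, medium=0.79; AND[min(a, b)] → w = 0.06
R5: high=0.92, ¬sharp=1−0.64=0.36; AND[min(a, b)] → w = 0.36
Rules with consequent 'low': {R2, R4} → strengths 0.79, 0.06
Aggregate via t-conorm [max(a, b)]: 0.79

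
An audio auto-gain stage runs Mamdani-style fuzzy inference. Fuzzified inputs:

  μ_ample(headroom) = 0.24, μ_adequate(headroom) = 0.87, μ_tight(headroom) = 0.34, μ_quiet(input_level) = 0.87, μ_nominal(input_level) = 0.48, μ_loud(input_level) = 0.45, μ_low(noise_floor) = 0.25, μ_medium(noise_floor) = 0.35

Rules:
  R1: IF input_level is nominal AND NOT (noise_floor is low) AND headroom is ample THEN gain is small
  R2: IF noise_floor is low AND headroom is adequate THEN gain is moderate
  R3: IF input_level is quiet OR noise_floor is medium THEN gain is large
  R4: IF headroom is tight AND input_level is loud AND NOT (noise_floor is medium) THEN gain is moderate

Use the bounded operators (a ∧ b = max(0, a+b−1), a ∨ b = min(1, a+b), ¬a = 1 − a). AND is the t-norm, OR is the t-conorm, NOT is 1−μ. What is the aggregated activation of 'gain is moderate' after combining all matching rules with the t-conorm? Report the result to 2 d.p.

R1: nominal=0.48, ¬low=1−0.25=0.75, ample=0.24; AND[max(0, a+b−1)] → w = 0.00
R2: low=0.25, adequate=0.87; AND[max(0, a+b−1)] → w = 0.12
R3: quiet=0.87, medium=0.35; OR[min(1, a+b)] → w = 1.00
R4: tight=0.34, loud=0.45, ¬medium=1−0.35=0.65; AND[max(0, a+b−1)] → w = 0.00
Rules with consequent 'moderate': {R2, R4} → strengths 0.12, 0.00
Aggregate via t-conorm [min(1, a+b)]: 0.12

0.12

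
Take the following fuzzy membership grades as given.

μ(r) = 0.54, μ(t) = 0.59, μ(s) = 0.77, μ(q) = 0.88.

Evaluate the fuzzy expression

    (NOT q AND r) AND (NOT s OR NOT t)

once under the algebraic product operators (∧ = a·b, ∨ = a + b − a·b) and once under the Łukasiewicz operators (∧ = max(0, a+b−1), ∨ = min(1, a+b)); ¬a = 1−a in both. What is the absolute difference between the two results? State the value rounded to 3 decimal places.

0.035

Under algebraic product:
  NOT q = 1 − 0.8800 = 0.1200
  NOT q AND r = a·b on (0.1200, 0.5400) = 0.0648
  NOT s = 1 − 0.7700 = 0.2300
  NOT t = 1 − 0.5900 = 0.4100
  NOT s OR NOT t = a + b − a·b on (0.2300, 0.4100) = 0.5457
  (NOT q AND r) AND (NOT s OR NOT t) = a·b on (0.0648, 0.5457) = 0.0354
  → value = 0.0354
Under Łukasiewicz:
  NOT q = 1 − 0.88 = 0.12
  NOT q AND r = max(0, a+b−1) on (0.12, 0.54) = 0.00
  NOT s = 1 − 0.77 = 0.23
  NOT t = 1 − 0.59 = 0.41
  NOT s OR NOT t = min(1, a+b) on (0.23, 0.41) = 0.64
  (NOT q AND r) AND (NOT s OR NOT t) = max(0, a+b−1) on (0.00, 0.64) = 0.00
  → value = 0.0000
|0.0354 − 0.0000| = 0.035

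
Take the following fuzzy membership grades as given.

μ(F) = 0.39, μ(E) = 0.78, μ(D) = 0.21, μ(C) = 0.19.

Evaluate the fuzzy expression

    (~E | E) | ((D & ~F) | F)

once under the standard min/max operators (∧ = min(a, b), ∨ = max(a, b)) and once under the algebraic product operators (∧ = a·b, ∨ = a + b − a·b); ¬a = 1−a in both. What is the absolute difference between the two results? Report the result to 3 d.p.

0.129

Under standard min/max:
  ~E = 1 − 0.78 = 0.22
  ~E | E = max(a, b) on (0.22, 0.78) = 0.78
  ~F = 1 − 0.39 = 0.61
  D & ~F = min(a, b) on (0.21, 0.61) = 0.21
  (D & ~F) | F = max(a, b) on (0.21, 0.39) = 0.39
  (~E | E) | ((D & ~F) | F) = max(a, b) on (0.78, 0.39) = 0.78
  → value = 0.7800
Under algebraic product:
  ~E = 1 − 0.7800 = 0.2200
  ~E | E = a + b − a·b on (0.2200, 0.7800) = 0.8284
  ~F = 1 − 0.3900 = 0.6100
  D & ~F = a·b on (0.2100, 0.6100) = 0.1281
  (D & ~F) | F = a + b − a·b on (0.1281, 0.3900) = 0.4681
  (~E | E) | ((D & ~F) | F) = a + b − a·b on (0.8284, 0.4681) = 0.9087
  → value = 0.9087
|0.7800 − 0.9087| = 0.129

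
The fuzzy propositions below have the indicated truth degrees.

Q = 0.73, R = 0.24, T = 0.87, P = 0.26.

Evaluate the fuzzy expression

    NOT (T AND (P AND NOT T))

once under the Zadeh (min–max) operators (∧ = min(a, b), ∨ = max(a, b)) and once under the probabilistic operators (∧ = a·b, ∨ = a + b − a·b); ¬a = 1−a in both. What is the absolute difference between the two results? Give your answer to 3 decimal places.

Under Zadeh (min–max):
  NOT T = 1 − 0.87 = 0.13
  P AND NOT T = min(a, b) on (0.26, 0.13) = 0.13
  T AND (P AND NOT T) = min(a, b) on (0.87, 0.13) = 0.13
  NOT (T AND (P AND NOT T)) = 1 − 0.13 = 0.87
  → value = 0.8700
Under probabilistic:
  NOT T = 1 − 0.8700 = 0.1300
  P AND NOT T = a·b on (0.2600, 0.1300) = 0.0338
  T AND (P AND NOT T) = a·b on (0.8700, 0.0338) = 0.0294
  NOT (T AND (P AND NOT T)) = 1 − 0.0294 = 0.9706
  → value = 0.9706
|0.8700 − 0.9706| = 0.101

0.101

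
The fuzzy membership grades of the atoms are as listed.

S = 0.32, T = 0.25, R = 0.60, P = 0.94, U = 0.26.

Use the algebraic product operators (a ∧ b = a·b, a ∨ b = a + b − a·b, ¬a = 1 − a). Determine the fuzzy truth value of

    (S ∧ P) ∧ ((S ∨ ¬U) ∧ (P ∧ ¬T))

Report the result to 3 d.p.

0.175

S ∧ P = a·b on (0.3200, 0.9400) = 0.3008
¬U = 1 − 0.2600 = 0.7400
S ∨ ¬U = a + b − a·b on (0.3200, 0.7400) = 0.8232
¬T = 1 − 0.2500 = 0.7500
P ∧ ¬T = a·b on (0.9400, 0.7500) = 0.7050
(S ∨ ¬U) ∧ (P ∧ ¬T) = a·b on (0.8232, 0.7050) = 0.5804
(S ∧ P) ∧ ((S ∨ ¬U) ∧ (P ∧ ¬T)) = a·b on (0.3008, 0.5804) = 0.1746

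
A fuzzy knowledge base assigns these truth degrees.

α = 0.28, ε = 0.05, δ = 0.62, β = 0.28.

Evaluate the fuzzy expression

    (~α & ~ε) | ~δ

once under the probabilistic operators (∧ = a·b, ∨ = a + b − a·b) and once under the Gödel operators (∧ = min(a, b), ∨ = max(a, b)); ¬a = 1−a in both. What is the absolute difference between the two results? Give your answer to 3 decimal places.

Under probabilistic:
  ~α = 1 − 0.2800 = 0.7200
  ~ε = 1 − 0.0500 = 0.9500
  ~α & ~ε = a·b on (0.7200, 0.9500) = 0.6840
  ~δ = 1 − 0.6200 = 0.3800
  (~α & ~ε) | ~δ = a + b − a·b on (0.6840, 0.3800) = 0.8041
  → value = 0.8041
Under Gödel:
  ~α = 1 − 0.28 = 0.72
  ~ε = 1 − 0.05 = 0.95
  ~α & ~ε = min(a, b) on (0.72, 0.95) = 0.72
  ~δ = 1 − 0.62 = 0.38
  (~α & ~ε) | ~δ = max(a, b) on (0.72, 0.38) = 0.72
  → value = 0.7200
|0.8041 − 0.7200| = 0.084

0.084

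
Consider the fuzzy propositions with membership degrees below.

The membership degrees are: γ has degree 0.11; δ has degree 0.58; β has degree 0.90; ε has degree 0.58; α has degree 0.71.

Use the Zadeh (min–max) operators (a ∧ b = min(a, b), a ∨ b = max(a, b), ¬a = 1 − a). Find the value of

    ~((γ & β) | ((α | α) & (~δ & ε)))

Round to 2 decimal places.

0.58

γ & β = min(a, b) on (0.11, 0.90) = 0.11
α | α = max(a, b) on (0.71, 0.71) = 0.71
~δ = 1 − 0.58 = 0.42
~δ & ε = min(a, b) on (0.42, 0.58) = 0.42
(α | α) & (~δ & ε) = min(a, b) on (0.71, 0.42) = 0.42
(γ & β) | ((α | α) & (~δ & ε)) = max(a, b) on (0.11, 0.42) = 0.42
~((γ & β) | ((α | α) & (~δ & ε))) = 1 − 0.42 = 0.58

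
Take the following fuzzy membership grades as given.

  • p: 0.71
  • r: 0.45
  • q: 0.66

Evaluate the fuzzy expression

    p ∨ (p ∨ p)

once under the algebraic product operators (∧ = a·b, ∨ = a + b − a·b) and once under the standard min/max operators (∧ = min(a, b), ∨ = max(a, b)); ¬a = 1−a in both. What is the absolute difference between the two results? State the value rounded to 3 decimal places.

0.266

Under algebraic product:
  p ∨ p = a + b − a·b on (0.7100, 0.7100) = 0.9159
  p ∨ (p ∨ p) = a + b − a·b on (0.7100, 0.9159) = 0.9756
  → value = 0.9756
Under standard min/max:
  p ∨ p = max(a, b) on (0.71, 0.71) = 0.71
  p ∨ (p ∨ p) = max(a, b) on (0.71, 0.71) = 0.71
  → value = 0.7100
|0.9756 − 0.7100| = 0.266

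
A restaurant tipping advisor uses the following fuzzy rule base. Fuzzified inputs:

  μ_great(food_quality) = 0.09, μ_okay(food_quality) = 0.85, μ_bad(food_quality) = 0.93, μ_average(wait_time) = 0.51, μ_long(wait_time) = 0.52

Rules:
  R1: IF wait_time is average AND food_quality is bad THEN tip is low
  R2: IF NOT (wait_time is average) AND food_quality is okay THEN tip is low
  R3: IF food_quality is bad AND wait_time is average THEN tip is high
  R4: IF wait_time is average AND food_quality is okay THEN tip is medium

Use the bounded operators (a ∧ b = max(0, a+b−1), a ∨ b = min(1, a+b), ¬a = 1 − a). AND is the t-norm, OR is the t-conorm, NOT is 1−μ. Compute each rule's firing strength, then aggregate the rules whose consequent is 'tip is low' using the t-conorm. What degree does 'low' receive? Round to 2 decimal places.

R1: average=0.51, bad=0.93; AND[max(0, a+b−1)] → w = 0.44
R2: ¬average=1−0.51=0.49, okay=0.85; AND[max(0, a+b−1)] → w = 0.34
R3: bad=0.93, average=0.51; AND[max(0, a+b−1)] → w = 0.44
R4: average=0.51, okay=0.85; AND[max(0, a+b−1)] → w = 0.36
Rules with consequent 'low': {R1, R2} → strengths 0.44, 0.34
Aggregate via t-conorm [min(1, a+b)]: 0.78

0.78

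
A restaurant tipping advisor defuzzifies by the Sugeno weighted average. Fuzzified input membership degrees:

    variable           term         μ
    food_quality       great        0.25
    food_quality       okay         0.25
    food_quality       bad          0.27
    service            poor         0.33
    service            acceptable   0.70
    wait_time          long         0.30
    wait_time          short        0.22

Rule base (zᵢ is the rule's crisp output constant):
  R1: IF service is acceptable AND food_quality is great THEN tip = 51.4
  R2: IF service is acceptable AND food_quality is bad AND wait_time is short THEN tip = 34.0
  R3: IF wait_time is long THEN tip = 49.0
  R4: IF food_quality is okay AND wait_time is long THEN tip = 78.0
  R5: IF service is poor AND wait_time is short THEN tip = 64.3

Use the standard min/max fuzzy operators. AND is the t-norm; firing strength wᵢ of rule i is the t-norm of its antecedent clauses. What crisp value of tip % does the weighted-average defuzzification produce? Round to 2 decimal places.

R1 (z=51.4): acceptable=0.70, great=0.25; AND[min(a, b)] → w = 0.25
R2 (z=34.0): acceptable=0.70, bad=0.27, short=0.22; AND[min(a, b)] → w = 0.22
R3 (z=49.0): long=0.30 → w = 0.30
R4 (z=78.0): okay=0.25, long=0.30; AND[min(a, b)] → w = 0.25
R5 (z=64.3): poor=0.33, short=0.22; AND[min(a, b)] → w = 0.22
Weighted average = (0.25·51.4 + 0.22·34.0 + 0.30·49.0 + 0.25·78.0 + 0.22·64.3) / (0.25 + 0.22 + 0.30 + 0.25 + 0.22)
  = 68.6760 / 1.2400 = 55.38

55.38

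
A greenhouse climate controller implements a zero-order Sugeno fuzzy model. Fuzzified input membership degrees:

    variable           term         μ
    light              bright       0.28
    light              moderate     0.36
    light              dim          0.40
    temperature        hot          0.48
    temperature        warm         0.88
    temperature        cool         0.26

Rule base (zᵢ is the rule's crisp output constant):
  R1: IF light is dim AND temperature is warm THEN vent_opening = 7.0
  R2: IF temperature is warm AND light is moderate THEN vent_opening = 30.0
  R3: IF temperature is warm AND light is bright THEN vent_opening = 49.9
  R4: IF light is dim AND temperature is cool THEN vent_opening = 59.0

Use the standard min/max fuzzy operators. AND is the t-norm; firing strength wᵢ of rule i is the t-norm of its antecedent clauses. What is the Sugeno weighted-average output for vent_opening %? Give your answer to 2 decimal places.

R1 (z=7.0): dim=0.40, warm=0.88; AND[min(a, b)] → w = 0.40
R2 (z=30.0): warm=0.88, moderate=0.36; AND[min(a, b)] → w = 0.36
R3 (z=49.9): warm=0.88, bright=0.28; AND[min(a, b)] → w = 0.28
R4 (z=59.0): dim=0.40, cool=0.26; AND[min(a, b)] → w = 0.26
Weighted average = (0.40·7.0 + 0.36·30.0 + 0.28·49.9 + 0.26·59.0) / (0.40 + 0.36 + 0.28 + 0.26)
  = 42.9120 / 1.3000 = 33.01

33.01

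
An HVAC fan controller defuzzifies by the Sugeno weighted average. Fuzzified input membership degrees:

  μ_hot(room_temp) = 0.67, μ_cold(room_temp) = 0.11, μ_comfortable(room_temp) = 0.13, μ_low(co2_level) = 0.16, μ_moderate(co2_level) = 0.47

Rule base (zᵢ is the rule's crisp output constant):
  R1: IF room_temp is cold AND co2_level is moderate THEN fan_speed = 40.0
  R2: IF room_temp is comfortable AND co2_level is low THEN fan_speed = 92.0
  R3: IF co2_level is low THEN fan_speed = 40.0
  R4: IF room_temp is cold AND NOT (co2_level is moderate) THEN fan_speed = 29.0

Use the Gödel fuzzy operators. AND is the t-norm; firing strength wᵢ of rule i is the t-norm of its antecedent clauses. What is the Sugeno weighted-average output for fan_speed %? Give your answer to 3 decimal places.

R1 (z=40.0): cold=0.11, moderate=0.47; AND[min(a, b)] → w = 0.11
R2 (z=92.0): comfortable=0.13, low=0.16; AND[min(a, b)] → w = 0.13
R3 (z=40.0): low=0.16 → w = 0.16
R4 (z=29.0): cold=0.11, ¬moderate=1−0.47=0.53; AND[min(a, b)] → w = 0.11
Weighted average = (0.11·40.0 + 0.13·92.0 + 0.16·40.0 + 0.11·29.0) / (0.11 + 0.13 + 0.16 + 0.11)
  = 25.9500 / 0.5100 = 50.882

50.882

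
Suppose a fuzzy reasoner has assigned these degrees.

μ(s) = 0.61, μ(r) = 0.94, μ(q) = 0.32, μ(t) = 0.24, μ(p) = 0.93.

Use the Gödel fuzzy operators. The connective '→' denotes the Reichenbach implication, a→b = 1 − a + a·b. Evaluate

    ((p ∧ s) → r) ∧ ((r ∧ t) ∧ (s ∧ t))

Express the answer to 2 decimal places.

p ∧ s = min(a, b) on (0.93, 0.61) = 0.61
(p ∧ s) → r  [Reichenbach: 1 − a + a·b] with a=0.61, b=0.94 → 0.96
r ∧ t = min(a, b) on (0.94, 0.24) = 0.24
s ∧ t = min(a, b) on (0.61, 0.24) = 0.24
(r ∧ t) ∧ (s ∧ t) = min(a, b) on (0.24, 0.24) = 0.24
((p ∧ s) → r) ∧ ((r ∧ t) ∧ (s ∧ t)) = min(a, b) on (0.96, 0.24) = 0.24

0.24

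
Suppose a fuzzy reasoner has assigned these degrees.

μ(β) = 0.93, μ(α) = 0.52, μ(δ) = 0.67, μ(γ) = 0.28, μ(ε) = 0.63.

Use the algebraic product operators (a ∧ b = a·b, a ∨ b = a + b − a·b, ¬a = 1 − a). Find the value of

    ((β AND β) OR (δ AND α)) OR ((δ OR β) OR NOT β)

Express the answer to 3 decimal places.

β AND β = a·b on (0.9300, 0.9300) = 0.8649
δ AND α = a·b on (0.6700, 0.5200) = 0.3484
(β AND β) OR (δ AND α) = a + b − a·b on (0.8649, 0.3484) = 0.9120
δ OR β = a + b − a·b on (0.6700, 0.9300) = 0.9769
NOT β = 1 − 0.9300 = 0.0700
(δ OR β) OR NOT β = a + b − a·b on (0.9769, 0.0700) = 0.9785
((β AND β) OR (δ AND α)) OR ((δ OR β) OR NOT β) = a + b − a·b on (0.9120, 0.9785) = 0.9981

0.998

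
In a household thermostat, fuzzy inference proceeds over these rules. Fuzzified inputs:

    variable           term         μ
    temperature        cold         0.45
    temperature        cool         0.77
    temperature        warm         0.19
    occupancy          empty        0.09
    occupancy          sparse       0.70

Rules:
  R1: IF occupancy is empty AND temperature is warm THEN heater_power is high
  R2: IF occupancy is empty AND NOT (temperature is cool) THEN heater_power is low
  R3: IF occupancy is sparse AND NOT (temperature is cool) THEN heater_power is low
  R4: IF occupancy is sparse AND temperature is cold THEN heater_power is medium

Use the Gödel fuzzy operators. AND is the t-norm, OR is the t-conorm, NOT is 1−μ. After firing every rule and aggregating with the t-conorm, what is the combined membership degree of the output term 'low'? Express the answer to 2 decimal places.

0.23

R1: empty=0.09, warm=0.19; AND[min(a, b)] → w = 0.09
R2: empty=0.09, ¬cool=1−0.77=0.23; AND[min(a, b)] → w = 0.09
R3: sparse=0.70, ¬cool=1−0.77=0.23; AND[min(a, b)] → w = 0.23
R4: sparse=0.70, cold=0.45; AND[min(a, b)] → w = 0.45
Rules with consequent 'low': {R2, R3} → strengths 0.09, 0.23
Aggregate via t-conorm [max(a, b)]: 0.23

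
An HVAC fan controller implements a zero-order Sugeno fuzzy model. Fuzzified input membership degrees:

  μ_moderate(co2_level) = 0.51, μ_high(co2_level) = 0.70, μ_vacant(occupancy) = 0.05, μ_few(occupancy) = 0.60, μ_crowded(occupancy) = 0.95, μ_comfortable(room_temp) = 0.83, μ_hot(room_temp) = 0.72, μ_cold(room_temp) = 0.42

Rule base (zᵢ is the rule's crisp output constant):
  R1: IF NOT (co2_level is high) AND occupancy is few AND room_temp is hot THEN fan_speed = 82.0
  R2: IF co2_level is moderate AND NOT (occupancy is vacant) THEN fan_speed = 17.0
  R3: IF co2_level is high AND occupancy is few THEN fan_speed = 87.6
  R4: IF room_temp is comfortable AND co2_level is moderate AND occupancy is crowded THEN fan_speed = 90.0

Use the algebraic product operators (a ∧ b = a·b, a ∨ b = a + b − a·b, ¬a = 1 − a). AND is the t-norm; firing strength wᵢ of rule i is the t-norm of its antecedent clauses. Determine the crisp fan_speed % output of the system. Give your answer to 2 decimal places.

63.95

R1 (z=82.0): ¬high=1−0.70=0.30, few=0.60, hot=0.72; AND[a·b] → w = 0.1296
R2 (z=17.0): moderate=0.51, ¬vacant=1−0.05=0.95; AND[a·b] → w = 0.4845
R3 (z=87.6): high=0.70, few=0.60; AND[a·b] → w = 0.4200
R4 (z=90.0): comfortable=0.83, moderate=0.51, crowded=0.95; AND[a·b] → w = 0.4021
Weighted average = (0.1296·82.0 + 0.4845·17.0 + 0.4200·87.6 + 0.4021·90.0) / (0.1296 + 0.4845 + 0.4200 + 0.4021)
  = 91.8478 / 1.4362 = 63.95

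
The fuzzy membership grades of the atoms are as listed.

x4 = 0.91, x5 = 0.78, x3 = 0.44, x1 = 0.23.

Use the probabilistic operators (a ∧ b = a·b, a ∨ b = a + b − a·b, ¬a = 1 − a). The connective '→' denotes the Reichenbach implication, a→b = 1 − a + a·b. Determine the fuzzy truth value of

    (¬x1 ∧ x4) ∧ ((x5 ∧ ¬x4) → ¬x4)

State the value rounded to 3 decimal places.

¬x1 = 1 − 0.2300 = 0.7700
¬x1 ∧ x4 = a·b on (0.7700, 0.9100) = 0.7007
¬x4 = 1 − 0.9100 = 0.0900
x5 ∧ ¬x4 = a·b on (0.7800, 0.0900) = 0.0702
¬x4 = 1 − 0.9100 = 0.0900
(x5 ∧ ¬x4) → ¬x4  [Reichenbach: 1 − a + a·b] with a=0.0702, b=0.0900 → 0.9361
(¬x1 ∧ x4) ∧ ((x5 ∧ ¬x4) → ¬x4) = a·b on (0.7007, 0.9361) = 0.6559

0.656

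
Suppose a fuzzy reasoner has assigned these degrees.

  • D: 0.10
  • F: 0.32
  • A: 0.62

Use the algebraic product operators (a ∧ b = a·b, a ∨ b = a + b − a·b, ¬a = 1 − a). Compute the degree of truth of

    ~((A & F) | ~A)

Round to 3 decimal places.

0.497

A & F = a·b on (0.6200, 0.3200) = 0.1984
~A = 1 − 0.6200 = 0.3800
(A & F) | ~A = a + b − a·b on (0.1984, 0.3800) = 0.5030
~((A & F) | ~A) = 1 − 0.5030 = 0.4970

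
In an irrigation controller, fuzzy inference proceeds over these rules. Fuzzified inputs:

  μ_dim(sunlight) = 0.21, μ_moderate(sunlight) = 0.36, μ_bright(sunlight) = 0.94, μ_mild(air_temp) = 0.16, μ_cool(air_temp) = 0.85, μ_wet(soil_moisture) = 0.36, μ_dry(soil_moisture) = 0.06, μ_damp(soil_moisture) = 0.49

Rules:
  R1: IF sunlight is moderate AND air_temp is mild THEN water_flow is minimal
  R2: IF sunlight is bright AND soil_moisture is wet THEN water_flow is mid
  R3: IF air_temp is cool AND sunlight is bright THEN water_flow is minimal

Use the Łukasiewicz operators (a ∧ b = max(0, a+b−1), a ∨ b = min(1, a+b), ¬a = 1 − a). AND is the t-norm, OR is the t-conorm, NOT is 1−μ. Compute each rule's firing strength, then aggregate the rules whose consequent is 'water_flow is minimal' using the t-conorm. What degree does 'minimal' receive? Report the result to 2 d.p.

0.79

R1: moderate=0.36, mild=0.16; AND[max(0, a+b−1)] → w = 0.00
R2: bright=0.94, wet=0.36; AND[max(0, a+b−1)] → w = 0.30
R3: cool=0.85, bright=0.94; AND[max(0, a+b−1)] → w = 0.79
Rules with consequent 'minimal': {R1, R3} → strengths 0.00, 0.79
Aggregate via t-conorm [min(1, a+b)]: 0.79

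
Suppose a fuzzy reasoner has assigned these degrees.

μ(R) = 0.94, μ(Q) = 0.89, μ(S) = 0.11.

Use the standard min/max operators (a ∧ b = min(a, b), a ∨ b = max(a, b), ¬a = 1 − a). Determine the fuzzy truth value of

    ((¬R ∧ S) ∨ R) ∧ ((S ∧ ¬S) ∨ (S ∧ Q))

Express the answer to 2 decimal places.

¬R = 1 − 0.94 = 0.06
¬R ∧ S = min(a, b) on (0.06, 0.11) = 0.06
(¬R ∧ S) ∨ R = max(a, b) on (0.06, 0.94) = 0.94
¬S = 1 − 0.11 = 0.89
S ∧ ¬S = min(a, b) on (0.11, 0.89) = 0.11
S ∧ Q = min(a, b) on (0.11, 0.89) = 0.11
(S ∧ ¬S) ∨ (S ∧ Q) = max(a, b) on (0.11, 0.11) = 0.11
((¬R ∧ S) ∨ R) ∧ ((S ∧ ¬S) ∨ (S ∧ Q)) = min(a, b) on (0.94, 0.11) = 0.11

0.11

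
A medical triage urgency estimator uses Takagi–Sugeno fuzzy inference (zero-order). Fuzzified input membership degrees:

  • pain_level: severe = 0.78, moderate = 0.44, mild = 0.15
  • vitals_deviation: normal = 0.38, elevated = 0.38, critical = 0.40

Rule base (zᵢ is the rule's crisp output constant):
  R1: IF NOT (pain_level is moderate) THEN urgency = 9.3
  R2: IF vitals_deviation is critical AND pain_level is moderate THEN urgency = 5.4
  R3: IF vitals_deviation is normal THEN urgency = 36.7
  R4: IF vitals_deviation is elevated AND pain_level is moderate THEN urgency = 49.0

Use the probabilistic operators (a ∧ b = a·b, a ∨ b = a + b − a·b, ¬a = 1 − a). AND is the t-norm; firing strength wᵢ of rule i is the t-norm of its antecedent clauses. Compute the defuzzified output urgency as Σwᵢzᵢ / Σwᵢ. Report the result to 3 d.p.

22.052

R1 (z=9.3): ¬moderate=1−0.44=0.56 → w = 0.5600
R2 (z=5.4): critical=0.40, moderate=0.44; AND[a·b] → w = 0.1760
R3 (z=36.7): normal=0.38 → w = 0.3800
R4 (z=49.0): elevated=0.38, moderate=0.44; AND[a·b] → w = 0.1672
Weighted average = (0.5600·9.3 + 0.1760·5.4 + 0.3800·36.7 + 0.1672·49.0) / (0.5600 + 0.1760 + 0.3800 + 0.1672)
  = 28.2972 / 1.2832 = 22.052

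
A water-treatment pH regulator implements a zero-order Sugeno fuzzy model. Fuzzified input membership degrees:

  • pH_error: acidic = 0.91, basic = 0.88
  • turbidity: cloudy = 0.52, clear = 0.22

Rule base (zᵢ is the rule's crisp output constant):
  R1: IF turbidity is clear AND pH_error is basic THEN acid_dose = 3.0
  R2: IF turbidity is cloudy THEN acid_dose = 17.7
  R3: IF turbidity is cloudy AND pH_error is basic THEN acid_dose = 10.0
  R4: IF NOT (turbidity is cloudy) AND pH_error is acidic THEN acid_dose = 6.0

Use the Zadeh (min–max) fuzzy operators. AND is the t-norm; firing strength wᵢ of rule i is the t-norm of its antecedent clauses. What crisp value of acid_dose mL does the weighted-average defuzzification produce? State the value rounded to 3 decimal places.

R1 (z=3.0): clear=0.22, basic=0.88; AND[min(a, b)] → w = 0.22
R2 (z=17.7): cloudy=0.52 → w = 0.52
R3 (z=10.0): cloudy=0.52, basic=0.88; AND[min(a, b)] → w = 0.52
R4 (z=6.0): ¬cloudy=1−0.52=0.48, acidic=0.91; AND[min(a, b)] → w = 0.48
Weighted average = (0.22·3.0 + 0.52·17.7 + 0.52·10.0 + 0.48·6.0) / (0.22 + 0.52 + 0.52 + 0.48)
  = 17.9440 / 1.7400 = 10.313

10.313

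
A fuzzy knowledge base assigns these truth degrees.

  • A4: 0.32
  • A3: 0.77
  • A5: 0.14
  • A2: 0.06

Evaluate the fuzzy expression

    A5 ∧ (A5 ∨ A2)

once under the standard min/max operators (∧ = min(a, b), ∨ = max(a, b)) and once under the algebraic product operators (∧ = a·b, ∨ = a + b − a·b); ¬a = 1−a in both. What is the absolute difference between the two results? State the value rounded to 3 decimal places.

0.113

Under standard min/max:
  A5 ∨ A2 = max(a, b) on (0.14, 0.06) = 0.14
  A5 ∧ (A5 ∨ A2) = min(a, b) on (0.14, 0.14) = 0.14
  → value = 0.1400
Under algebraic product:
  A5 ∨ A2 = a + b − a·b on (0.1400, 0.0600) = 0.1916
  A5 ∧ (A5 ∨ A2) = a·b on (0.1400, 0.1916) = 0.0268
  → value = 0.0268
|0.1400 − 0.0268| = 0.113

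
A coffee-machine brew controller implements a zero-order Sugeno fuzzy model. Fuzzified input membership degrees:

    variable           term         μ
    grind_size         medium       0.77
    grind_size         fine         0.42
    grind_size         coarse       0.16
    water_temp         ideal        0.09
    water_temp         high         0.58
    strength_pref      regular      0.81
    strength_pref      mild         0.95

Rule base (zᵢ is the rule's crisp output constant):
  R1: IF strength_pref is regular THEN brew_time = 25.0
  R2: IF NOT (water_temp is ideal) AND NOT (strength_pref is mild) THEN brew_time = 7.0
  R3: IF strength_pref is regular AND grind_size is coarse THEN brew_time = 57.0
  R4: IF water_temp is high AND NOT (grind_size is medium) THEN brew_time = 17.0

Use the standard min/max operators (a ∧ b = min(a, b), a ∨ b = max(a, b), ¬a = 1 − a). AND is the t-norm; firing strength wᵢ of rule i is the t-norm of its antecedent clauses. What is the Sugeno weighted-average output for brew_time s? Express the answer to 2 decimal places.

26.90

R1 (z=25.0): regular=0.81 → w = 0.81
R2 (z=7.0): ¬ideal=1−0.09=0.91, ¬mild=1−0.95=0.05; AND[min(a, b)] → w = 0.05
R3 (z=57.0): regular=0.81, coarse=0.16; AND[min(a, b)] → w = 0.16
R4 (z=17.0): high=0.58, ¬medium=1−0.77=0.23; AND[min(a, b)] → w = 0.23
Weighted average = (0.81·25.0 + 0.05·7.0 + 0.16·57.0 + 0.23·17.0) / (0.81 + 0.05 + 0.16 + 0.23)
  = 33.6300 / 1.2500 = 26.90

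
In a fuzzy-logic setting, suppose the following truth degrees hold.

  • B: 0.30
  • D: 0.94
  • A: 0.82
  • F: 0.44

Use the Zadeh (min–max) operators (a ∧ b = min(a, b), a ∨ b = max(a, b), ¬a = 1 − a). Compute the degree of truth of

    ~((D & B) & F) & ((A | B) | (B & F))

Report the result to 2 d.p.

0.70

D & B = min(a, b) on (0.94, 0.30) = 0.30
(D & B) & F = min(a, b) on (0.30, 0.44) = 0.30
~((D & B) & F) = 1 − 0.30 = 0.70
A | B = max(a, b) on (0.82, 0.30) = 0.82
B & F = min(a, b) on (0.30, 0.44) = 0.30
(A | B) | (B & F) = max(a, b) on (0.82, 0.30) = 0.82
~((D & B) & F) & ((A | B) | (B & F)) = min(a, b) on (0.70, 0.82) = 0.70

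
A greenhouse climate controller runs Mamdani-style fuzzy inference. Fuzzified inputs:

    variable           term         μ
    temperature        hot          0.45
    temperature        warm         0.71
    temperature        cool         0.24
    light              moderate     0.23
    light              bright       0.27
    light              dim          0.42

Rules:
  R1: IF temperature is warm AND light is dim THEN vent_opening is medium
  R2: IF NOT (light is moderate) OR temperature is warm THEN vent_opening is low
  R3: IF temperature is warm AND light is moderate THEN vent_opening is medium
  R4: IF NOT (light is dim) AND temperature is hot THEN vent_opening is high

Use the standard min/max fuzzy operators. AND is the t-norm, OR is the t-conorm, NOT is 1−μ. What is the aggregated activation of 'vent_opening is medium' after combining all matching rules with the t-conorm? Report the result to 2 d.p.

0.42

R1: warm=0.71, dim=0.42; AND[min(a, b)] → w = 0.42
R2: ¬moderate=1−0.23=0.77, warm=0.71; OR[max(a, b)] → w = 0.77
R3: warm=0.71, moderate=0.23; AND[min(a, b)] → w = 0.23
R4: ¬dim=1−0.42=0.58, hot=0.45; AND[min(a, b)] → w = 0.45
Rules with consequent 'medium': {R1, R3} → strengths 0.42, 0.23
Aggregate via t-conorm [max(a, b)]: 0.42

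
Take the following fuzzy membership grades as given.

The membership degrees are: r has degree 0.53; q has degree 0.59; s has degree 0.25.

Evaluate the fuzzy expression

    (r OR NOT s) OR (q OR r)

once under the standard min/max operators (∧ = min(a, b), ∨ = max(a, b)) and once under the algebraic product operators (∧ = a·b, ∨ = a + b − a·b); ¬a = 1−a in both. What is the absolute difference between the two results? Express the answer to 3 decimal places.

0.227

Under standard min/max:
  NOT s = 1 − 0.25 = 0.75
  r OR NOT s = max(a, b) on (0.53, 0.75) = 0.75
  q OR r = max(a, b) on (0.59, 0.53) = 0.59
  (r OR NOT s) OR (q OR r) = max(a, b) on (0.75, 0.59) = 0.75
  → value = 0.7500
Under algebraic product:
  NOT s = 1 − 0.2500 = 0.7500
  r OR NOT s = a + b − a·b on (0.5300, 0.7500) = 0.8825
  q OR r = a + b − a·b on (0.5900, 0.5300) = 0.8073
  (r OR NOT s) OR (q OR r) = a + b − a·b on (0.8825, 0.8073) = 0.9774
  → value = 0.9774
|0.7500 − 0.9774| = 0.227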